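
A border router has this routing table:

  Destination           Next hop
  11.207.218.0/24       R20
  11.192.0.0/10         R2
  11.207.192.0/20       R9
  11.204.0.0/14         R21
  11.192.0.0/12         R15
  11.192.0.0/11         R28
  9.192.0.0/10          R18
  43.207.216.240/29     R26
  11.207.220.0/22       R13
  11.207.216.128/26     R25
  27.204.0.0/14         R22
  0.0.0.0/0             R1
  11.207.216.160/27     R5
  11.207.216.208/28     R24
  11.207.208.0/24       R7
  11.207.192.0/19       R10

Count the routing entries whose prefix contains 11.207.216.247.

Prefixes containing 11.207.216.247:
  0.0.0.0/0 (default, matches everything)
  11.192.0.0/10 (11.192.0.0 - 11.255.255.255)
  11.192.0.0/11 (11.192.0.0 - 11.223.255.255)
  11.192.0.0/12 (11.192.0.0 - 11.207.255.255)
  11.204.0.0/14 (11.204.0.0 - 11.207.255.255)
  11.207.192.0/19 (11.207.192.0 - 11.207.223.255)
Total matching entries: 6.

6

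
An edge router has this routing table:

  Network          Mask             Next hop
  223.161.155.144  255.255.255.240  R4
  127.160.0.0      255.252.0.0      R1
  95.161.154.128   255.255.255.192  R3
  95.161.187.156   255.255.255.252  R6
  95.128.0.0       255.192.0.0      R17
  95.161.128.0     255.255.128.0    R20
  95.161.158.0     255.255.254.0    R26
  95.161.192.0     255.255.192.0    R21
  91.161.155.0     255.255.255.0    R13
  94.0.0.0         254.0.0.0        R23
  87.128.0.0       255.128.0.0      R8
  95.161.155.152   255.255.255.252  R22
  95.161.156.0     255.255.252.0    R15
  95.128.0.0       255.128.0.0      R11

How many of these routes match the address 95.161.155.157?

4

Prefixes containing 95.161.155.157:
  94.0.0.0/7 (94.0.0.0 - 95.255.255.255)
  95.128.0.0/9 (95.128.0.0 - 95.255.255.255)
  95.128.0.0/10 (95.128.0.0 - 95.191.255.255)
  95.161.128.0/17 (95.161.128.0 - 95.161.255.255)
Total matching entries: 4.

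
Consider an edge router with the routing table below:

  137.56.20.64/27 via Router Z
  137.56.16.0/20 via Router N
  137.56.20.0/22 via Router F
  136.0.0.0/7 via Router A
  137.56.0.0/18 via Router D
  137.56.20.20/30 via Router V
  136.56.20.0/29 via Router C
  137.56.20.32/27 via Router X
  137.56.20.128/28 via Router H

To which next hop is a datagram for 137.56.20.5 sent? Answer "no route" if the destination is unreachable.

Routes whose prefix contains 137.56.20.5:
  136.0.0.0/7 (136.0.0.0 - 137.255.255.255) -> Router A
  137.56.0.0/18 (137.56.0.0 - 137.56.63.255) -> Router D
  137.56.16.0/20 (137.56.16.0 - 137.56.31.255) -> Router N
  137.56.20.0/22 (137.56.20.0 - 137.56.23.255) -> Router F
More-specific entries that do NOT match:
  137.56.20.20/30 (137.56.20.20 - 137.56.20.23) does not contain 137.56.20.5
  136.56.20.0/29 (136.56.20.0 - 136.56.20.7) does not contain 137.56.20.5
  137.56.20.128/28 (137.56.20.128 - 137.56.20.143) does not contain 137.56.20.5
  137.56.20.64/27 (137.56.20.64 - 137.56.20.95) does not contain 137.56.20.5
  137.56.20.32/27 (137.56.20.32 - 137.56.20.63) does not contain 137.56.20.5
Longest matching prefix is /22 -> next hop Router F.

Router F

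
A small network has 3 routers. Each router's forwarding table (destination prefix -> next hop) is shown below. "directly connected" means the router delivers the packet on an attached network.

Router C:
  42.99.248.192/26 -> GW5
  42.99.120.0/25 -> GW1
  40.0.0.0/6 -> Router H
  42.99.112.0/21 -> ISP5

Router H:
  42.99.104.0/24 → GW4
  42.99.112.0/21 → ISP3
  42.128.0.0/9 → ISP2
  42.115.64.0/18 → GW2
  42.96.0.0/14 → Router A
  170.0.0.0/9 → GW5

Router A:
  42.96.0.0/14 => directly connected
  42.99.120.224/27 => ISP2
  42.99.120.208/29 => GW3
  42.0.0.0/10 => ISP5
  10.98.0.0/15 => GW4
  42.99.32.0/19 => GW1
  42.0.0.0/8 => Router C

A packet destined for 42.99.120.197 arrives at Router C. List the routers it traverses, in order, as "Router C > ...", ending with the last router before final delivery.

Router C > Router H > Router A

At Router C: longest match for 42.99.120.197 is 40.0.0.0/6 -> Router H
At Router H: longest match for 42.99.120.197 is 42.96.0.0/14 -> Router A
At Router A: longest match for 42.99.120.197 is 42.96.0.0/14 -> directly connected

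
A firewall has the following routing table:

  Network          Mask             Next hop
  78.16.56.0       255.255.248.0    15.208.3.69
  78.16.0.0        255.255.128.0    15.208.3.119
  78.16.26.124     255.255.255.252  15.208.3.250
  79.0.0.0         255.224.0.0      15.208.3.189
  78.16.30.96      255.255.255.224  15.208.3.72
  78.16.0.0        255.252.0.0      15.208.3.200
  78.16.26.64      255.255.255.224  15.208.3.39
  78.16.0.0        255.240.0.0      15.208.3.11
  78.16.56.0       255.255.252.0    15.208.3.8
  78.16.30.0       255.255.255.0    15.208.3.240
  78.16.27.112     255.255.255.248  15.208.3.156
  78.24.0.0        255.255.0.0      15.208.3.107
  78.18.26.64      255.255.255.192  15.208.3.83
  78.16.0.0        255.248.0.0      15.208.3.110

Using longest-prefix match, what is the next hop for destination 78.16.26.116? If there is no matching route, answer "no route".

Routes whose prefix contains 78.16.26.116:
  78.16.0.0/12 (78.16.0.0 - 78.31.255.255) -> 15.208.3.11
  78.16.0.0/13 (78.16.0.0 - 78.23.255.255) -> 15.208.3.110
  78.16.0.0/14 (78.16.0.0 - 78.19.255.255) -> 15.208.3.200
  78.16.0.0/17 (78.16.0.0 - 78.16.127.255) -> 15.208.3.119
More-specific entries that do NOT match:
  78.16.26.124/30 (78.16.26.124 - 78.16.26.127) does not contain 78.16.26.116
  78.16.27.112/29 (78.16.27.112 - 78.16.27.119) does not contain 78.16.26.116
  78.16.30.96/27 (78.16.30.96 - 78.16.30.127) does not contain 78.16.26.116
  78.16.26.64/27 (78.16.26.64 - 78.16.26.95) does not contain 78.16.26.116
  78.18.26.64/26 (78.18.26.64 - 78.18.26.127) does not contain 78.16.26.116
  78.16.30.0/24 (78.16.30.0 - 78.16.30.255) does not contain 78.16.26.116
  78.16.56.0/22 (78.16.56.0 - 78.16.59.255) does not contain 78.16.26.116
  78.16.56.0/21 (78.16.56.0 - 78.16.63.255) does not contain 78.16.26.116
Longest matching prefix is /17 -> next hop 15.208.3.119.

15.208.3.119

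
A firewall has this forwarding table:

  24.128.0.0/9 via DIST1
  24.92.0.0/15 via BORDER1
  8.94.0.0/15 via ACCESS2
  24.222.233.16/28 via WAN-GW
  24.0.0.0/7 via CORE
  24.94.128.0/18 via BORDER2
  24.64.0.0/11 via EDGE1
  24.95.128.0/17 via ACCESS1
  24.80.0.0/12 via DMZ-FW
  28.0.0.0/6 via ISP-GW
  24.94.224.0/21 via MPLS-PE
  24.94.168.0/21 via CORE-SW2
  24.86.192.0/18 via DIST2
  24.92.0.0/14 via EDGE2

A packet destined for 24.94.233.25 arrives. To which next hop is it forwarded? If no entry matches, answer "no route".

EDGE2

Routes whose prefix contains 24.94.233.25:
  24.0.0.0/7 (24.0.0.0 - 25.255.255.255) -> CORE
  24.64.0.0/11 (24.64.0.0 - 24.95.255.255) -> EDGE1
  24.80.0.0/12 (24.80.0.0 - 24.95.255.255) -> DMZ-FW
  24.92.0.0/14 (24.92.0.0 - 24.95.255.255) -> EDGE2
More-specific entries that do NOT match:
  24.222.233.16/28 (24.222.233.16 - 24.222.233.31) does not contain 24.94.233.25
  24.94.224.0/21 (24.94.224.0 - 24.94.231.255) does not contain 24.94.233.25
  24.94.168.0/21 (24.94.168.0 - 24.94.175.255) does not contain 24.94.233.25
  24.94.128.0/18 (24.94.128.0 - 24.94.191.255) does not contain 24.94.233.25
  24.86.192.0/18 (24.86.192.0 - 24.86.255.255) does not contain 24.94.233.25
  24.95.128.0/17 (24.95.128.0 - 24.95.255.255) does not contain 24.94.233.25
  24.92.0.0/15 (24.92.0.0 - 24.93.255.255) does not contain 24.94.233.25
  8.94.0.0/15 (8.94.0.0 - 8.95.255.255) does not contain 24.94.233.25
Longest matching prefix is /14 -> next hop EDGE2.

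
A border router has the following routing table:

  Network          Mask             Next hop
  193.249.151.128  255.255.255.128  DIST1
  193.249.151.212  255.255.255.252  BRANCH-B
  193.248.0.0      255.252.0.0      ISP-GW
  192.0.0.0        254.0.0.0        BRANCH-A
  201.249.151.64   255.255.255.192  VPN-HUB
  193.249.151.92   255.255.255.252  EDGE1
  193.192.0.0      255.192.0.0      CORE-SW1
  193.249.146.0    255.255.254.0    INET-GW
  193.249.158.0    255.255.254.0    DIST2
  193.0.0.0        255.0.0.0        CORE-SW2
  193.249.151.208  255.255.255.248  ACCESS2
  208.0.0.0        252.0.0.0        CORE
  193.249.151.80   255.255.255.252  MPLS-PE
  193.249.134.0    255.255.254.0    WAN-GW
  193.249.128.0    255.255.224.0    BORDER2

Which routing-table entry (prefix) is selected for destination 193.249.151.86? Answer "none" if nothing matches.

Entries matching 193.249.151.86:
  192.0.0.0/7 (192.0.0.0 - 193.255.255.255)
  193.0.0.0/8 (193.0.0.0 - 193.255.255.255)
  193.192.0.0/10 (193.192.0.0 - 193.255.255.255)
  193.248.0.0/14 (193.248.0.0 - 193.251.255.255)
  193.249.128.0/19 (193.249.128.0 - 193.249.159.255)
Most specific is 193.249.128.0/19.

193.249.128.0/19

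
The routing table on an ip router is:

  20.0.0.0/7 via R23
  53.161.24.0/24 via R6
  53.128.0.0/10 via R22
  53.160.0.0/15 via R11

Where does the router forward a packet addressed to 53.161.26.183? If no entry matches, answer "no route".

R11

Routes whose prefix contains 53.161.26.183:
  53.128.0.0/10 (53.128.0.0 - 53.191.255.255) -> R22
  53.160.0.0/15 (53.160.0.0 - 53.161.255.255) -> R11
More-specific entries that do NOT match:
  53.161.24.0/24 (53.161.24.0 - 53.161.24.255) does not contain 53.161.26.183
Longest matching prefix is /15 -> next hop R11.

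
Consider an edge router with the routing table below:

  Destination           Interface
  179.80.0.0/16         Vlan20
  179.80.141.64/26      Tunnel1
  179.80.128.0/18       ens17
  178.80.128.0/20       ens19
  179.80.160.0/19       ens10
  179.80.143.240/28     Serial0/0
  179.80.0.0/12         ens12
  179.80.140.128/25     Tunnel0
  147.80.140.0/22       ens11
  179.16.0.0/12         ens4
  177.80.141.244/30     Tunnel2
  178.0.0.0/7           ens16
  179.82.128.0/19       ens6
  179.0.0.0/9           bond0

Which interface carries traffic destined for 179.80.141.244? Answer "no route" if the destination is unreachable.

Routes whose prefix contains 179.80.141.244:
  178.0.0.0/7 (178.0.0.0 - 179.255.255.255) -> ens16
  179.0.0.0/9 (179.0.0.0 - 179.127.255.255) -> bond0
  179.80.0.0/12 (179.80.0.0 - 179.95.255.255) -> ens12
  179.80.0.0/16 (179.80.0.0 - 179.80.255.255) -> Vlan20
  179.80.128.0/18 (179.80.128.0 - 179.80.191.255) -> ens17
More-specific entries that do NOT match:
  177.80.141.244/30 (177.80.141.244 - 177.80.141.247) does not contain 179.80.141.244
  179.80.143.240/28 (179.80.143.240 - 179.80.143.255) does not contain 179.80.141.244
  179.80.141.64/26 (179.80.141.64 - 179.80.141.127) does not contain 179.80.141.244
  179.80.140.128/25 (179.80.140.128 - 179.80.140.255) does not contain 179.80.141.244
  147.80.140.0/22 (147.80.140.0 - 147.80.143.255) does not contain 179.80.141.244
  178.80.128.0/20 (178.80.128.0 - 178.80.143.255) does not contain 179.80.141.244
  179.80.160.0/19 (179.80.160.0 - 179.80.191.255) does not contain 179.80.141.244
  179.82.128.0/19 (179.82.128.0 - 179.82.159.255) does not contain 179.80.141.244
Longest matching prefix is /18 -> interface ens17.

ens17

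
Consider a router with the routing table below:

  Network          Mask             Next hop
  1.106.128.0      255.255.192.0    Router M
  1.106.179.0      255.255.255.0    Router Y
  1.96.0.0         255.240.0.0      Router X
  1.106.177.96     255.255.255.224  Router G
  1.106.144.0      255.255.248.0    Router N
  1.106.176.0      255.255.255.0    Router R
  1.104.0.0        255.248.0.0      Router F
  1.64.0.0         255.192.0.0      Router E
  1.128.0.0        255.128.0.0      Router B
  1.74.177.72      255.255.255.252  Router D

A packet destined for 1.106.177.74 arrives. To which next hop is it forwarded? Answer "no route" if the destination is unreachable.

Router M

Routes whose prefix contains 1.106.177.74:
  1.64.0.0/10 (1.64.0.0 - 1.127.255.255) -> Router E
  1.96.0.0/12 (1.96.0.0 - 1.111.255.255) -> Router X
  1.104.0.0/13 (1.104.0.0 - 1.111.255.255) -> Router F
  1.106.128.0/18 (1.106.128.0 - 1.106.191.255) -> Router M
More-specific entries that do NOT match:
  1.74.177.72/30 (1.74.177.72 - 1.74.177.75) does not contain 1.106.177.74
  1.106.177.96/27 (1.106.177.96 - 1.106.177.127) does not contain 1.106.177.74
  1.106.179.0/24 (1.106.179.0 - 1.106.179.255) does not contain 1.106.177.74
  1.106.176.0/24 (1.106.176.0 - 1.106.176.255) does not contain 1.106.177.74
  1.106.144.0/21 (1.106.144.0 - 1.106.151.255) does not contain 1.106.177.74
Longest matching prefix is /18 -> next hop Router M.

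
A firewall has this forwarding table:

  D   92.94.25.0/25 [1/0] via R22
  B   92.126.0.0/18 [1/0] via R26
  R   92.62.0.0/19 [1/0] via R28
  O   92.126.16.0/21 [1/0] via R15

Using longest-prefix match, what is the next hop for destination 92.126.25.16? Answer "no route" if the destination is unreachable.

Routes whose prefix contains 92.126.25.16:
  92.126.0.0/18 (92.126.0.0 - 92.126.63.255) -> R26
More-specific entries that do NOT match:
  92.94.25.0/25 (92.94.25.0 - 92.94.25.127) does not contain 92.126.25.16
  92.126.16.0/21 (92.126.16.0 - 92.126.23.255) does not contain 92.126.25.16
  92.62.0.0/19 (92.62.0.0 - 92.62.31.255) does not contain 92.126.25.16
Longest matching prefix is /18 -> next hop R26.

R26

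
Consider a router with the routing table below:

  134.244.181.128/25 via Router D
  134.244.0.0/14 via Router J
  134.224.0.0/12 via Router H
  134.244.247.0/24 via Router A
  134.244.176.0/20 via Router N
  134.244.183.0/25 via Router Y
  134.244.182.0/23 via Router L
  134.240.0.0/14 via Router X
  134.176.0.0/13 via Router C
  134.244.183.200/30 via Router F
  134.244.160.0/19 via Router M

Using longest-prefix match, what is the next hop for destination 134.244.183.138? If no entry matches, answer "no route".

Routes whose prefix contains 134.244.183.138:
  134.244.0.0/14 (134.244.0.0 - 134.247.255.255) -> Router J
  134.244.160.0/19 (134.244.160.0 - 134.244.191.255) -> Router M
  134.244.176.0/20 (134.244.176.0 - 134.244.191.255) -> Router N
  134.244.182.0/23 (134.244.182.0 - 134.244.183.255) -> Router L
More-specific entries that do NOT match:
  134.244.183.200/30 (134.244.183.200 - 134.244.183.203) does not contain 134.244.183.138
  134.244.181.128/25 (134.244.181.128 - 134.244.181.255) does not contain 134.244.183.138
  134.244.183.0/25 (134.244.183.0 - 134.244.183.127) does not contain 134.244.183.138
  134.244.247.0/24 (134.244.247.0 - 134.244.247.255) does not contain 134.244.183.138
Longest matching prefix is /23 -> next hop Router L.

Router L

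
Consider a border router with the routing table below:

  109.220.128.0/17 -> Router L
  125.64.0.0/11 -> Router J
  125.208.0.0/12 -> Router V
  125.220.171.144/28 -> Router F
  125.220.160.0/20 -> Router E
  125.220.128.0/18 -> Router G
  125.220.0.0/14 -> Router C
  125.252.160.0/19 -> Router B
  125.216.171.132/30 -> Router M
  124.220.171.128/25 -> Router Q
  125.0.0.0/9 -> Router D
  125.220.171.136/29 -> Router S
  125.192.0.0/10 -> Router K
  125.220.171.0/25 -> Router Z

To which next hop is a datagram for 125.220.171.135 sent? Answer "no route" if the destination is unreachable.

Routes whose prefix contains 125.220.171.135:
  125.192.0.0/10 (125.192.0.0 - 125.255.255.255) -> Router K
  125.208.0.0/12 (125.208.0.0 - 125.223.255.255) -> Router V
  125.220.0.0/14 (125.220.0.0 - 125.223.255.255) -> Router C
  125.220.128.0/18 (125.220.128.0 - 125.220.191.255) -> Router G
  125.220.160.0/20 (125.220.160.0 - 125.220.175.255) -> Router E
More-specific entries that do NOT match:
  125.216.171.132/30 (125.216.171.132 - 125.216.171.135) does not contain 125.220.171.135
  125.220.171.136/29 (125.220.171.136 - 125.220.171.143) does not contain 125.220.171.135
  125.220.171.144/28 (125.220.171.144 - 125.220.171.159) does not contain 125.220.171.135
  124.220.171.128/25 (124.220.171.128 - 124.220.171.255) does not contain 125.220.171.135
  125.220.171.0/25 (125.220.171.0 - 125.220.171.127) does not contain 125.220.171.135
Longest matching prefix is /20 -> next hop Router E.

Router E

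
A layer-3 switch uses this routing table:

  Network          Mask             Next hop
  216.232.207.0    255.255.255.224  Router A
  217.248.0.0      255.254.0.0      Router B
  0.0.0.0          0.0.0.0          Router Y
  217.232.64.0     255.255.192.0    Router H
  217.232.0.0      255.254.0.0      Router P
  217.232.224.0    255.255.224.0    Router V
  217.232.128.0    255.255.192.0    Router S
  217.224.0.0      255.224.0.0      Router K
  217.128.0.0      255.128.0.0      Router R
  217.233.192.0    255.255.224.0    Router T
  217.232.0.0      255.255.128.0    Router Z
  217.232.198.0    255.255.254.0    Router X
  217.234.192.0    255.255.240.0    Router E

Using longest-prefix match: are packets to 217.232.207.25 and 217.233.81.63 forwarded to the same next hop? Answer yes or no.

217.232.207.25: longest match 217.232.0.0/15 -> Router P
217.233.81.63: longest match 217.232.0.0/15 -> Router P

yes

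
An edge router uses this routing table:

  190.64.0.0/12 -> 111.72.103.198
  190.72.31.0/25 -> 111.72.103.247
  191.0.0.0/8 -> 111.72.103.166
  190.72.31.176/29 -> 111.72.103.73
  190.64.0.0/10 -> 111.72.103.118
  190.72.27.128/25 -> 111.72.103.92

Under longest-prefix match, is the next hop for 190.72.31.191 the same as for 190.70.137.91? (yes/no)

190.72.31.191: longest match 190.64.0.0/12 -> 111.72.103.198
190.70.137.91: longest match 190.64.0.0/12 -> 111.72.103.198

yes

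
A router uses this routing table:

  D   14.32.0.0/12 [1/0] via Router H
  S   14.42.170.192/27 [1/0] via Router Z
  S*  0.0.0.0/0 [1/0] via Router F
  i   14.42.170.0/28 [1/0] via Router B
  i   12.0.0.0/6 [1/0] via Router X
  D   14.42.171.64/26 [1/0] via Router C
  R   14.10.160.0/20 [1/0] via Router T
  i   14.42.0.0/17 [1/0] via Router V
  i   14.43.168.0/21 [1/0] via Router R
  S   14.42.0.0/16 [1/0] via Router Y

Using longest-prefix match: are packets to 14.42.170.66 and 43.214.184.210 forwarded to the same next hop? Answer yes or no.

no

14.42.170.66: longest match 14.42.0.0/16 -> Router Y
43.214.184.210: longest match 0.0.0.0/0 -> Router F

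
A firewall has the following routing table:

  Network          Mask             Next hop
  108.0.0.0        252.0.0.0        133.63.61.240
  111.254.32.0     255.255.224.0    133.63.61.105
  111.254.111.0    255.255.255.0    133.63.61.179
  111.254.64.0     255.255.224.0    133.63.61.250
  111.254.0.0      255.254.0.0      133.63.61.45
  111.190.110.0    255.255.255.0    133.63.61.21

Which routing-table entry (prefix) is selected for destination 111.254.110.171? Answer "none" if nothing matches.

Entries matching 111.254.110.171:
  108.0.0.0/6 (108.0.0.0 - 111.255.255.255)
  111.254.0.0/15 (111.254.0.0 - 111.255.255.255)
Most specific is 111.254.0.0/15.

111.254.0.0/15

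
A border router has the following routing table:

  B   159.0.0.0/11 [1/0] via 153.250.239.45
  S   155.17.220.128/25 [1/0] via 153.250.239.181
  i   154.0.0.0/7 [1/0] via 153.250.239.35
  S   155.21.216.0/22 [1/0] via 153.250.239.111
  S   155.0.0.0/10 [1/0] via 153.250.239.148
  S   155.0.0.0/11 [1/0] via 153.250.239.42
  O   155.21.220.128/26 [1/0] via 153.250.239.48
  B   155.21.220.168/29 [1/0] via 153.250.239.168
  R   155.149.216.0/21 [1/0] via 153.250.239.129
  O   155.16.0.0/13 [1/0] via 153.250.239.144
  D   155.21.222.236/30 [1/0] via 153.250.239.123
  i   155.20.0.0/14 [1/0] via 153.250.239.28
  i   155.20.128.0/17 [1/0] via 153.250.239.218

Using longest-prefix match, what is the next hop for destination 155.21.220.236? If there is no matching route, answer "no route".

153.250.239.28

Routes whose prefix contains 155.21.220.236:
  154.0.0.0/7 (154.0.0.0 - 155.255.255.255) -> 153.250.239.35
  155.0.0.0/10 (155.0.0.0 - 155.63.255.255) -> 153.250.239.148
  155.0.0.0/11 (155.0.0.0 - 155.31.255.255) -> 153.250.239.42
  155.16.0.0/13 (155.16.0.0 - 155.23.255.255) -> 153.250.239.144
  155.20.0.0/14 (155.20.0.0 - 155.23.255.255) -> 153.250.239.28
More-specific entries that do NOT match:
  155.21.222.236/30 (155.21.222.236 - 155.21.222.239) does not contain 155.21.220.236
  155.21.220.168/29 (155.21.220.168 - 155.21.220.175) does not contain 155.21.220.236
  155.21.220.128/26 (155.21.220.128 - 155.21.220.191) does not contain 155.21.220.236
  155.17.220.128/25 (155.17.220.128 - 155.17.220.255) does not contain 155.21.220.236
  155.21.216.0/22 (155.21.216.0 - 155.21.219.255) does not contain 155.21.220.236
  155.149.216.0/21 (155.149.216.0 - 155.149.223.255) does not contain 155.21.220.236
  155.20.128.0/17 (155.20.128.0 - 155.20.255.255) does not contain 155.21.220.236
Longest matching prefix is /14 -> next hop 153.250.239.28.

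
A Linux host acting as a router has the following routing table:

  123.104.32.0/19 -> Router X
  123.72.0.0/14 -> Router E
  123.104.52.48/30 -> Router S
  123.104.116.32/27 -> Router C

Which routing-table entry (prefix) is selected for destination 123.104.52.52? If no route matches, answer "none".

Entries matching 123.104.52.52:
  123.104.32.0/19 (123.104.32.0 - 123.104.63.255)
Most specific is 123.104.32.0/19.

123.104.32.0/19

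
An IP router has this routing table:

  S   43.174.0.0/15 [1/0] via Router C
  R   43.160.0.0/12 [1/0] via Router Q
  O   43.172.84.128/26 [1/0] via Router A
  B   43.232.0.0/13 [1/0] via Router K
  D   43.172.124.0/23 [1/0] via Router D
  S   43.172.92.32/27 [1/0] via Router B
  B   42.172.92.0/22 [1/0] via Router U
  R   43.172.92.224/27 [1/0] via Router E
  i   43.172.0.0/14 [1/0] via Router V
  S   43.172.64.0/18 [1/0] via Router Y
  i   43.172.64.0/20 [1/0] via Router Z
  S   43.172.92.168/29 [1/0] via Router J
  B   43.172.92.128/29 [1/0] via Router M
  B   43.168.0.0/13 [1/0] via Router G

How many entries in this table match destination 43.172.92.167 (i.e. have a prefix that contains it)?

4

Prefixes containing 43.172.92.167:
  43.160.0.0/12 (43.160.0.0 - 43.175.255.255)
  43.168.0.0/13 (43.168.0.0 - 43.175.255.255)
  43.172.0.0/14 (43.172.0.0 - 43.175.255.255)
  43.172.64.0/18 (43.172.64.0 - 43.172.127.255)
Total matching entries: 4.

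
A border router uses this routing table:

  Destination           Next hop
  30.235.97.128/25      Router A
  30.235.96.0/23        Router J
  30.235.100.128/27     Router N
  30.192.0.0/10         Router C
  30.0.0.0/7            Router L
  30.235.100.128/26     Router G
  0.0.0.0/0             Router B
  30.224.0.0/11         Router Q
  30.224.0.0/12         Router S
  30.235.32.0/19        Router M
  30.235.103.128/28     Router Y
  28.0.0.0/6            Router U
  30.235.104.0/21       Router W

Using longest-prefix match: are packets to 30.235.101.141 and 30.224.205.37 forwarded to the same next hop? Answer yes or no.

yes

30.235.101.141: longest match 30.224.0.0/12 -> Router S
30.224.205.37: longest match 30.224.0.0/12 -> Router S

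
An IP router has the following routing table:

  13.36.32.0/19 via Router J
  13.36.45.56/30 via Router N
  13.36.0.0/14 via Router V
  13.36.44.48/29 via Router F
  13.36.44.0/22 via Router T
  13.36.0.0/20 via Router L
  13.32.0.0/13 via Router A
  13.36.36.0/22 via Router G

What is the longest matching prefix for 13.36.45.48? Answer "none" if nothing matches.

13.36.44.0/22

Entries matching 13.36.45.48:
  13.32.0.0/13 (13.32.0.0 - 13.39.255.255)
  13.36.0.0/14 (13.36.0.0 - 13.39.255.255)
  13.36.32.0/19 (13.36.32.0 - 13.36.63.255)
  13.36.44.0/22 (13.36.44.0 - 13.36.47.255)
Most specific is 13.36.44.0/22.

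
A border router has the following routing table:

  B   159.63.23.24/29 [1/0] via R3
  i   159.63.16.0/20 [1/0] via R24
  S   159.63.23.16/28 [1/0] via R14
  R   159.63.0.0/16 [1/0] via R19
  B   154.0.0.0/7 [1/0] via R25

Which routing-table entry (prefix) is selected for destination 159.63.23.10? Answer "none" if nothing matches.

159.63.16.0/20

Entries matching 159.63.23.10:
  159.63.0.0/16 (159.63.0.0 - 159.63.255.255)
  159.63.16.0/20 (159.63.16.0 - 159.63.31.255)
Most specific is 159.63.16.0/20.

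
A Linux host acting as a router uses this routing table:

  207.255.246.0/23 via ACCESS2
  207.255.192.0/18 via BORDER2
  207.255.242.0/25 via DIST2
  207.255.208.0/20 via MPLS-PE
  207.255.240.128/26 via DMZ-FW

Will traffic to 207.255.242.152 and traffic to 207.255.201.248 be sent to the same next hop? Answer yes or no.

yes

207.255.242.152: longest match 207.255.192.0/18 -> BORDER2
207.255.201.248: longest match 207.255.192.0/18 -> BORDER2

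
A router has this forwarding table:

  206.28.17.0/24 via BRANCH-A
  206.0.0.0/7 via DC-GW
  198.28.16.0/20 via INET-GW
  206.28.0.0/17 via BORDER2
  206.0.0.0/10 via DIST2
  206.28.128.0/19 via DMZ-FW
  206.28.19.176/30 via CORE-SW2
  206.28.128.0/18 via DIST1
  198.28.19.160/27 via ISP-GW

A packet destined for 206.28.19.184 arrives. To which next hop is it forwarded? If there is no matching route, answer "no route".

Routes whose prefix contains 206.28.19.184:
  206.0.0.0/7 (206.0.0.0 - 207.255.255.255) -> DC-GW
  206.0.0.0/10 (206.0.0.0 - 206.63.255.255) -> DIST2
  206.28.0.0/17 (206.28.0.0 - 206.28.127.255) -> BORDER2
More-specific entries that do NOT match:
  206.28.19.176/30 (206.28.19.176 - 206.28.19.179) does not contain 206.28.19.184
  198.28.19.160/27 (198.28.19.160 - 198.28.19.191) does not contain 206.28.19.184
  206.28.17.0/24 (206.28.17.0 - 206.28.17.255) does not contain 206.28.19.184
  198.28.16.0/20 (198.28.16.0 - 198.28.31.255) does not contain 206.28.19.184
  206.28.128.0/19 (206.28.128.0 - 206.28.159.255) does not contain 206.28.19.184
  206.28.128.0/18 (206.28.128.0 - 206.28.191.255) does not contain 206.28.19.184
Longest matching prefix is /17 -> next hop BORDER2.

BORDER2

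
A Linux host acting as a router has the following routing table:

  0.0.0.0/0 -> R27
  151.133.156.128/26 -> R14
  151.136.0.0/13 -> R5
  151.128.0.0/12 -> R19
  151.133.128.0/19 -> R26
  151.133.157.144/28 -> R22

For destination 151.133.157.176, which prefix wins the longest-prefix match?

Entries matching 151.133.157.176:
  0.0.0.0/0 (default, matches everything)
  151.128.0.0/12 (151.128.0.0 - 151.143.255.255)
  151.133.128.0/19 (151.133.128.0 - 151.133.159.255)
Most specific is 151.133.128.0/19.

151.133.128.0/19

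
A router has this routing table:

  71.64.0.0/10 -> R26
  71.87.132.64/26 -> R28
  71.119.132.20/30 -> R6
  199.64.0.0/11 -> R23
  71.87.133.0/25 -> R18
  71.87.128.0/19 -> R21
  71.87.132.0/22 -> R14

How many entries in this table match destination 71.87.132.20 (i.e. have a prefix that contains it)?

Prefixes containing 71.87.132.20:
  71.64.0.0/10 (71.64.0.0 - 71.127.255.255)
  71.87.128.0/19 (71.87.128.0 - 71.87.159.255)
  71.87.132.0/22 (71.87.132.0 - 71.87.135.255)
Total matching entries: 3.

3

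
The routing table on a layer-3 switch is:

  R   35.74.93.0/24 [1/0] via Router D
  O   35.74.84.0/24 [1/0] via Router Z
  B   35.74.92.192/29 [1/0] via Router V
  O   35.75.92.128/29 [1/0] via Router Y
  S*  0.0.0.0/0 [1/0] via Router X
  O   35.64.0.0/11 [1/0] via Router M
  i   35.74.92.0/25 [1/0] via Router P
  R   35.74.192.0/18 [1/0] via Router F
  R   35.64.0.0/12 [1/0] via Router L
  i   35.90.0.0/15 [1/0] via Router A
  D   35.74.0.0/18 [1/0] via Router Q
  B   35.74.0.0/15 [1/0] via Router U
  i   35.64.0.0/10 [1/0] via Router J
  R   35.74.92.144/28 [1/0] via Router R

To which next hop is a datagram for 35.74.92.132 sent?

Routes whose prefix contains 35.74.92.132:
  0.0.0.0/0 (default, matches everything) -> Router X
  35.64.0.0/10 (35.64.0.0 - 35.127.255.255) -> Router J
  35.64.0.0/11 (35.64.0.0 - 35.95.255.255) -> Router M
  35.64.0.0/12 (35.64.0.0 - 35.79.255.255) -> Router L
  35.74.0.0/15 (35.74.0.0 - 35.75.255.255) -> Router U
More-specific entries that do NOT match:
  35.74.92.192/29 (35.74.92.192 - 35.74.92.199) does not contain 35.74.92.132
  35.75.92.128/29 (35.75.92.128 - 35.75.92.135) does not contain 35.74.92.132
  35.74.92.144/28 (35.74.92.144 - 35.74.92.159) does not contain 35.74.92.132
  35.74.92.0/25 (35.74.92.0 - 35.74.92.127) does not contain 35.74.92.132
  35.74.93.0/24 (35.74.93.0 - 35.74.93.255) does not contain 35.74.92.132
  35.74.84.0/24 (35.74.84.0 - 35.74.84.255) does not contain 35.74.92.132
  35.74.192.0/18 (35.74.192.0 - 35.74.255.255) does not contain 35.74.92.132
  35.74.0.0/18 (35.74.0.0 - 35.74.63.255) does not contain 35.74.92.132
Longest matching prefix is /15 -> next hop Router U.

Router U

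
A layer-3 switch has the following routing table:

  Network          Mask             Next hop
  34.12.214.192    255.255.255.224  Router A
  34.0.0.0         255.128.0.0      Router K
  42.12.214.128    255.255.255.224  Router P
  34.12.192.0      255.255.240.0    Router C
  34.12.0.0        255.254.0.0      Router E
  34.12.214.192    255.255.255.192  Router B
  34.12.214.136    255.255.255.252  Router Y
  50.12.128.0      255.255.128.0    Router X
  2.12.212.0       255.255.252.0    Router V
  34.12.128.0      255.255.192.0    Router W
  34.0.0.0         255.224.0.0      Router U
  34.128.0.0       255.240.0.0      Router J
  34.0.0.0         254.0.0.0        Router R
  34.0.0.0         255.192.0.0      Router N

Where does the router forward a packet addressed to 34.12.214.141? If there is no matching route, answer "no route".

Routes whose prefix contains 34.12.214.141:
  34.0.0.0/7 (34.0.0.0 - 35.255.255.255) -> Router R
  34.0.0.0/9 (34.0.0.0 - 34.127.255.255) -> Router K
  34.0.0.0/10 (34.0.0.0 - 34.63.255.255) -> Router N
  34.0.0.0/11 (34.0.0.0 - 34.31.255.255) -> Router U
  34.12.0.0/15 (34.12.0.0 - 34.13.255.255) -> Router E
More-specific entries that do NOT match:
  34.12.214.136/30 (34.12.214.136 - 34.12.214.139) does not contain 34.12.214.141
  34.12.214.192/27 (34.12.214.192 - 34.12.214.223) does not contain 34.12.214.141
  42.12.214.128/27 (42.12.214.128 - 42.12.214.159) does not contain 34.12.214.141
  34.12.214.192/26 (34.12.214.192 - 34.12.214.255) does not contain 34.12.214.141
  2.12.212.0/22 (2.12.212.0 - 2.12.215.255) does not contain 34.12.214.141
  34.12.192.0/20 (34.12.192.0 - 34.12.207.255) does not contain 34.12.214.141
  34.12.128.0/18 (34.12.128.0 - 34.12.191.255) does not contain 34.12.214.141
  50.12.128.0/17 (50.12.128.0 - 50.12.255.255) does not contain 34.12.214.141
Longest matching prefix is /15 -> next hop Router E.

Router E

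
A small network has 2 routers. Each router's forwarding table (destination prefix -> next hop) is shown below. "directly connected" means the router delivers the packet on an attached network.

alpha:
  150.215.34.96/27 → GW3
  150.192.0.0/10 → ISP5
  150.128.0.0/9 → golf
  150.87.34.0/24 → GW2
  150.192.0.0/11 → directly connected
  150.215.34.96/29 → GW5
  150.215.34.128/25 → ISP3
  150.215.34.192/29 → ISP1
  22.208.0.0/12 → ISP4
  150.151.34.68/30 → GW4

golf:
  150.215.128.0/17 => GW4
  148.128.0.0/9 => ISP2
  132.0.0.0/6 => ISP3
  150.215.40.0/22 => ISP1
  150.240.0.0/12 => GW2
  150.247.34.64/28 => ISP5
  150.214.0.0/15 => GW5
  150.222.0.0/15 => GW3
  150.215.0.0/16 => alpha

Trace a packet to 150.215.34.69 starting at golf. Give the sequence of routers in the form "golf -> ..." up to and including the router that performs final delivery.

At golf: longest match for 150.215.34.69 is 150.215.0.0/16 -> alpha
At alpha: longest match for 150.215.34.69 is 150.192.0.0/11 -> directly connected

golf -> alpha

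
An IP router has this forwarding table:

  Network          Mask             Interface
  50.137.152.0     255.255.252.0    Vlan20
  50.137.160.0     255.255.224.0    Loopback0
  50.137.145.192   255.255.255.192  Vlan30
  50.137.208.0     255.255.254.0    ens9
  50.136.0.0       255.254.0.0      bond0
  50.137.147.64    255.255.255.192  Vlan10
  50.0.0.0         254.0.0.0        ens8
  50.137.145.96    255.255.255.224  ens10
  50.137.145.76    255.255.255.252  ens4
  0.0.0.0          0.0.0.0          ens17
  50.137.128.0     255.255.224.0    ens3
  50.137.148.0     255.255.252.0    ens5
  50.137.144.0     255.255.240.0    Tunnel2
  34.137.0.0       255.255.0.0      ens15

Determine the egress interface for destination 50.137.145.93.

Tunnel2

Routes whose prefix contains 50.137.145.93:
  0.0.0.0/0 (default, matches everything) -> ens17
  50.0.0.0/7 (50.0.0.0 - 51.255.255.255) -> ens8
  50.136.0.0/15 (50.136.0.0 - 50.137.255.255) -> bond0
  50.137.128.0/19 (50.137.128.0 - 50.137.159.255) -> ens3
  50.137.144.0/20 (50.137.144.0 - 50.137.159.255) -> Tunnel2
More-specific entries that do NOT match:
  50.137.145.76/30 (50.137.145.76 - 50.137.145.79) does not contain 50.137.145.93
  50.137.145.96/27 (50.137.145.96 - 50.137.145.127) does not contain 50.137.145.93
  50.137.145.192/26 (50.137.145.192 - 50.137.145.255) does not contain 50.137.145.93
  50.137.147.64/26 (50.137.147.64 - 50.137.147.127) does not contain 50.137.145.93
  50.137.208.0/23 (50.137.208.0 - 50.137.209.255) does not contain 50.137.145.93
  50.137.152.0/22 (50.137.152.0 - 50.137.155.255) does not contain 50.137.145.93
  50.137.148.0/22 (50.137.148.0 - 50.137.151.255) does not contain 50.137.145.93
Longest matching prefix is /20 -> interface Tunnel2.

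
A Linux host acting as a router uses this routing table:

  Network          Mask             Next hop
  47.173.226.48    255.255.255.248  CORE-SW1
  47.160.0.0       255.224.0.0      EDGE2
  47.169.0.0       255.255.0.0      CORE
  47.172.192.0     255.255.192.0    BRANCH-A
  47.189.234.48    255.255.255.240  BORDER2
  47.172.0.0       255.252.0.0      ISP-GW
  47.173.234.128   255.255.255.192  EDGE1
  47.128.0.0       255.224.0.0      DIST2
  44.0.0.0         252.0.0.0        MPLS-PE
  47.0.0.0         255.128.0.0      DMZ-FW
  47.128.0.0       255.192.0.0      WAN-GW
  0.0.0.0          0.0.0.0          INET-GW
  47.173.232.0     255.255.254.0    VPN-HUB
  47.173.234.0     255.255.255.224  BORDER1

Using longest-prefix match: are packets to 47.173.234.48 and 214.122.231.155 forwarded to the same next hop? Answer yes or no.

47.173.234.48: longest match 47.172.0.0/14 -> ISP-GW
214.122.231.155: longest match 0.0.0.0/0 -> INET-GW

no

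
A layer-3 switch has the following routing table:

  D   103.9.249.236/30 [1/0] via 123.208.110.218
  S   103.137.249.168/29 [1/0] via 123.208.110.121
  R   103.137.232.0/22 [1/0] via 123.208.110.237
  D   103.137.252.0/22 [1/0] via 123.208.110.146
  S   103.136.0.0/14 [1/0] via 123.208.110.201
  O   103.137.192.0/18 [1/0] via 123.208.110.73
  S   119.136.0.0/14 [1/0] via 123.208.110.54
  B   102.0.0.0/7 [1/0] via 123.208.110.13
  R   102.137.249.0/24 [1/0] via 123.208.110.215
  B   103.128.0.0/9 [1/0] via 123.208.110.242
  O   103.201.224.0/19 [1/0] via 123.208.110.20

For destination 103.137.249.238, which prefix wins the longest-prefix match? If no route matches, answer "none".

103.137.192.0/18

Entries matching 103.137.249.238:
  102.0.0.0/7 (102.0.0.0 - 103.255.255.255)
  103.128.0.0/9 (103.128.0.0 - 103.255.255.255)
  103.136.0.0/14 (103.136.0.0 - 103.139.255.255)
  103.137.192.0/18 (103.137.192.0 - 103.137.255.255)
Most specific is 103.137.192.0/18.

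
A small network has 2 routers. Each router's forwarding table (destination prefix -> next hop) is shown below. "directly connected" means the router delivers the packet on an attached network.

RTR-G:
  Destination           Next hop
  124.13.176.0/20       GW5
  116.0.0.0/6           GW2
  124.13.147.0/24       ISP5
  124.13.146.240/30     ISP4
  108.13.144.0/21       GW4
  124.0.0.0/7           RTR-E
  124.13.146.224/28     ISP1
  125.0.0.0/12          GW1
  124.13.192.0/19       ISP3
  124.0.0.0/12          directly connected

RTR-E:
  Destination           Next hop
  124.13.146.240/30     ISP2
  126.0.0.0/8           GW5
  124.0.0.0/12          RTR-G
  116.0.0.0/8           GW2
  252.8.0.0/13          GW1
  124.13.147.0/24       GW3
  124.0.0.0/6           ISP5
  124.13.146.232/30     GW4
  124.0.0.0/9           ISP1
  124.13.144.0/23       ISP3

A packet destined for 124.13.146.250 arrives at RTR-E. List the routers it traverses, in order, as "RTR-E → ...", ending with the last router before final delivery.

At RTR-E: longest match for 124.13.146.250 is 124.0.0.0/12 -> RTR-G
At RTR-G: longest match for 124.13.146.250 is 124.0.0.0/12 -> directly connected

RTR-E → RTR-G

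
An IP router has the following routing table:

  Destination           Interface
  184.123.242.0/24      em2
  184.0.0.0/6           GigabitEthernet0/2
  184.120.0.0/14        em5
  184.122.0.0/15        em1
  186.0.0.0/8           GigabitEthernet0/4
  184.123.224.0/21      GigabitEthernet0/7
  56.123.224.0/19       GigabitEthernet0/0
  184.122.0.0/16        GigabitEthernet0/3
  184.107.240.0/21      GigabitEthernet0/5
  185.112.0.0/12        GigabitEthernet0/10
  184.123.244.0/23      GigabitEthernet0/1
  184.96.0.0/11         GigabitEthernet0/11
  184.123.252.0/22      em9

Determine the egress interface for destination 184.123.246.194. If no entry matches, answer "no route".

em1

Routes whose prefix contains 184.123.246.194:
  184.0.0.0/6 (184.0.0.0 - 187.255.255.255) -> GigabitEthernet0/2
  184.96.0.0/11 (184.96.0.0 - 184.127.255.255) -> GigabitEthernet0/11
  184.120.0.0/14 (184.120.0.0 - 184.123.255.255) -> em5
  184.122.0.0/15 (184.122.0.0 - 184.123.255.255) -> em1
More-specific entries that do NOT match:
  184.123.242.0/24 (184.123.242.0 - 184.123.242.255) does not contain 184.123.246.194
  184.123.244.0/23 (184.123.244.0 - 184.123.245.255) does not contain 184.123.246.194
  184.123.252.0/22 (184.123.252.0 - 184.123.255.255) does not contain 184.123.246.194
  184.123.224.0/21 (184.123.224.0 - 184.123.231.255) does not contain 184.123.246.194
  184.107.240.0/21 (184.107.240.0 - 184.107.247.255) does not contain 184.123.246.194
  56.123.224.0/19 (56.123.224.0 - 56.123.255.255) does not contain 184.123.246.194
  184.122.0.0/16 (184.122.0.0 - 184.122.255.255) does not contain 184.123.246.194
Longest matching prefix is /15 -> interface em1.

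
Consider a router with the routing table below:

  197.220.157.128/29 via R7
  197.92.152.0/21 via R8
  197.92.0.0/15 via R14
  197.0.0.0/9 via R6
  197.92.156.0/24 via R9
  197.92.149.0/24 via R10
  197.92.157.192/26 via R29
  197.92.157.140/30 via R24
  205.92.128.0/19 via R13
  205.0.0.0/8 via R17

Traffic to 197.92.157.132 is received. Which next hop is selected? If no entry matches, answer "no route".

R8

Routes whose prefix contains 197.92.157.132:
  197.0.0.0/9 (197.0.0.0 - 197.127.255.255) -> R6
  197.92.0.0/15 (197.92.0.0 - 197.93.255.255) -> R14
  197.92.152.0/21 (197.92.152.0 - 197.92.159.255) -> R8
More-specific entries that do NOT match:
  197.92.157.140/30 (197.92.157.140 - 197.92.157.143) does not contain 197.92.157.132
  197.220.157.128/29 (197.220.157.128 - 197.220.157.135) does not contain 197.92.157.132
  197.92.157.192/26 (197.92.157.192 - 197.92.157.255) does not contain 197.92.157.132
  197.92.156.0/24 (197.92.156.0 - 197.92.156.255) does not contain 197.92.157.132
  197.92.149.0/24 (197.92.149.0 - 197.92.149.255) does not contain 197.92.157.132
Longest matching prefix is /21 -> next hop R8.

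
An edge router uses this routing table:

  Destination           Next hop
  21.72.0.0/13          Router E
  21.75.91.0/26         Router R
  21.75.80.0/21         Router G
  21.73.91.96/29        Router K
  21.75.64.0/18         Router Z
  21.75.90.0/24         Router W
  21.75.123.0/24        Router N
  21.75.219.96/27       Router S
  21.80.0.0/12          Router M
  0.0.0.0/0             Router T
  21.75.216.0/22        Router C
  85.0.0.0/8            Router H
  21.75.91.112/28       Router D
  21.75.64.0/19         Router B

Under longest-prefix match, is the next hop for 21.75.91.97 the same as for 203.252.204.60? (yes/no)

no

21.75.91.97: longest match 21.75.64.0/19 -> Router B
203.252.204.60: longest match 0.0.0.0/0 -> Router T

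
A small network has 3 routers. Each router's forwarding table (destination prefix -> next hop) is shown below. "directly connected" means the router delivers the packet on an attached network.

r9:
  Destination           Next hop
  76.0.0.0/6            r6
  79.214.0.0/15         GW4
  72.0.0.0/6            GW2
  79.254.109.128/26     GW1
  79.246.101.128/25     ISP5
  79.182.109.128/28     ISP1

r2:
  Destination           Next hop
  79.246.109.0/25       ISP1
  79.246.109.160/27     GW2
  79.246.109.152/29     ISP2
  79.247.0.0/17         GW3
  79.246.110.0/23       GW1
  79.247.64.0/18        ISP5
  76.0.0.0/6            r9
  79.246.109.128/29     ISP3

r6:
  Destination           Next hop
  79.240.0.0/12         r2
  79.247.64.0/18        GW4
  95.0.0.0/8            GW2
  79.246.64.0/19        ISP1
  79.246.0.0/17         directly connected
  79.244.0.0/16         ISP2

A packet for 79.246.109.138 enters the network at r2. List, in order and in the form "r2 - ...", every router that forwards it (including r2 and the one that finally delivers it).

r2 - r9 - r6

At r2: longest match for 79.246.109.138 is 76.0.0.0/6 -> r9
At r9: longest match for 79.246.109.138 is 76.0.0.0/6 -> r6
At r6: longest match for 79.246.109.138 is 79.246.0.0/17 -> directly connected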